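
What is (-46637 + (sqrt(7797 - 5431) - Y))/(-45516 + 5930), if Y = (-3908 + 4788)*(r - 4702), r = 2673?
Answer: -1738883/39586 - 13*sqrt(14)/39586 ≈ -43.928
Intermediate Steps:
Y = -1785520 (Y = (-3908 + 4788)*(2673 - 4702) = 880*(-2029) = -1785520)
(-46637 + (sqrt(7797 - 5431) - Y))/(-45516 + 5930) = (-46637 + (sqrt(7797 - 5431) - 1*(-1785520)))/(-45516 + 5930) = (-46637 + (sqrt(2366) + 1785520))/(-39586) = (-46637 + (13*sqrt(14) + 1785520))*(-1/39586) = (-46637 + (1785520 + 13*sqrt(14)))*(-1/39586) = (1738883 + 13*sqrt(14))*(-1/39586) = -1738883/39586 - 13*sqrt(14)/39586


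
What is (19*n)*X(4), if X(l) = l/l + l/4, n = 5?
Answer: 190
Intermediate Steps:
X(l) = 1 + l/4 (X(l) = 1 + l*(¼) = 1 + l/4)
(19*n)*X(4) = (19*5)*(1 + (¼)*4) = 95*(1 + 1) = 95*2 = 190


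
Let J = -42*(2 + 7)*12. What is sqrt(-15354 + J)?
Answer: 3*I*sqrt(2210) ≈ 141.03*I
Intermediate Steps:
J = -4536 (J = -378*12 = -42*108 = -4536)
sqrt(-15354 + J) = sqrt(-15354 - 4536) = sqrt(-19890) = 3*I*sqrt(2210)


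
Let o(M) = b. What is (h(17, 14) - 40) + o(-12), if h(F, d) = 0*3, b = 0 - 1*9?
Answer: -49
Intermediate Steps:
b = -9 (b = 0 - 9 = -9)
h(F, d) = 0
o(M) = -9
(h(17, 14) - 40) + o(-12) = (0 - 40) - 9 = -40 - 9 = -49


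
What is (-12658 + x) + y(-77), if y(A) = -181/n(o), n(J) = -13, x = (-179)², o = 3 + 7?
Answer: 252160/13 ≈ 19397.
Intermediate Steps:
o = 10
x = 32041
y(A) = 181/13 (y(A) = -181/(-13) = -181*(-1/13) = 181/13)
(-12658 + x) + y(-77) = (-12658 + 32041) + 181/13 = 19383 + 181/13 = 252160/13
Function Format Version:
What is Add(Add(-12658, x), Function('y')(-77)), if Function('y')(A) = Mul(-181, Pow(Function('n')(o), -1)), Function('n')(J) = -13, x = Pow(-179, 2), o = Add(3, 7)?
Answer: Rational(252160, 13) ≈ 19397.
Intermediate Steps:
o = 10
x = 32041
Function('y')(A) = Rational(181, 13) (Function('y')(A) = Mul(-181, Pow(-13, -1)) = Mul(-181, Rational(-1, 13)) = Rational(181, 13))
Add(Add(-12658, x), Function('y')(-77)) = Add(Add(-12658, 32041), Rational(181, 13)) = Add(19383, Rational(181, 13)) = Rational(252160, 13)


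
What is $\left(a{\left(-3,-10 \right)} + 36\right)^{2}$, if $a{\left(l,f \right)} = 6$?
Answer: $1764$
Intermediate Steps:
$\left(a{\left(-3,-10 \right)} + 36\right)^{2} = \left(6 + 36\right)^{2} = 42^{2} = 1764$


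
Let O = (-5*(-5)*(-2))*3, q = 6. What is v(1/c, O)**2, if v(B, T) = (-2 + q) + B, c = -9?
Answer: 1225/81 ≈ 15.123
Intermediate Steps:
O = -150 (O = (25*(-2))*3 = -50*3 = -150)
v(B, T) = 4 + B (v(B, T) = (-2 + 6) + B = 4 + B)
v(1/c, O)**2 = (4 + 1/(-9))**2 = (4 - 1/9)**2 = (35/9)**2 = 1225/81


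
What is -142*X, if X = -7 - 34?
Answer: 5822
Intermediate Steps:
X = -41
-142*X = -142*(-41) = 5822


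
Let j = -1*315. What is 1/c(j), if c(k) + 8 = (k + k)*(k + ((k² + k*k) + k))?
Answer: -1/124626608 ≈ -8.0240e-9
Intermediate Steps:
j = -315
c(k) = -8 + 2*k*(2*k + 2*k²) (c(k) = -8 + (k + k)*(k + ((k² + k*k) + k)) = -8 + (2*k)*(k + ((k² + k²) + k)) = -8 + (2*k)*(k + (2*k² + k)) = -8 + (2*k)*(k + (k + 2*k²)) = -8 + (2*k)*(2*k + 2*k²) = -8 + 2*k*(2*k + 2*k²))
1/c(j) = 1/(-8 + 4*(-315)² + 4*(-315)³) = 1/(-8 + 4*99225 + 4*(-31255875)) = 1/(-8 + 396900 - 125023500) = 1/(-124626608) = -1/124626608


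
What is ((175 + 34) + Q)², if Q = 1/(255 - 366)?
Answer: 538147204/12321 ≈ 43677.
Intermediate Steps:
Q = -1/111 (Q = 1/(-111) = -1/111 ≈ -0.0090090)
((175 + 34) + Q)² = ((175 + 34) - 1/111)² = (209 - 1/111)² = (23198/111)² = 538147204/12321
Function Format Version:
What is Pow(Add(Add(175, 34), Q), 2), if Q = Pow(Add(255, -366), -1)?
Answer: Rational(538147204, 12321) ≈ 43677.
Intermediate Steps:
Q = Rational(-1, 111) (Q = Pow(-111, -1) = Rational(-1, 111) ≈ -0.0090090)
Pow(Add(Add(175, 34), Q), 2) = Pow(Add(Add(175, 34), Rational(-1, 111)), 2) = Pow(Add(209, Rational(-1, 111)), 2) = Pow(Rational(23198, 111), 2) = Rational(538147204, 12321)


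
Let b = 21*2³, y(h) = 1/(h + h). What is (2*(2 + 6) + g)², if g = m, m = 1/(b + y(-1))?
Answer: 28751044/112225 ≈ 256.19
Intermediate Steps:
y(h) = 1/(2*h)
b = 168 (b = 21*8 = 168)
m = 2/335 (m = 1/(168 + (½)/(-1)) = 1/(168 + (½)*(-1)) = 1/(168 - ½) = 1/(335/2) = 2/335 ≈ 0.0059702)
g = 2/335 ≈ 0.0059702
(2*(2 + 6) + g)² = (2*(2 + 6) + 2/335)² = (2*8 + 2/335)² = (16 + 2/335)² = (5362/335)² = 28751044/112225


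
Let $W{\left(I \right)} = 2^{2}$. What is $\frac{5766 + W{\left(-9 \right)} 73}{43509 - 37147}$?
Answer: $\frac{3029}{3181} \approx 0.95222$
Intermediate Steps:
$W{\left(I \right)} = 4$
$\frac{5766 + W{\left(-9 \right)} 73}{43509 - 37147} = \frac{5766 + 4 \cdot 73}{43509 - 37147} = \frac{5766 + 292}{6362} = 6058 \cdot \frac{1}{6362} = \frac{3029}{3181}$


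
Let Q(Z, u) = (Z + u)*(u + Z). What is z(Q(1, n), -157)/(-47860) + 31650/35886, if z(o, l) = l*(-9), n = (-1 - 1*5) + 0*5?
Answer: 244010347/286250660 ≈ 0.85244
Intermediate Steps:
n = -6 (n = (-1 - 5) + 0 = -6 + 0 = -6)
Q(Z, u) = (Z + u)**2 (Q(Z, u) = (Z + u)*(Z + u) = (Z + u)**2)
z(o, l) = -9*l
z(Q(1, n), -157)/(-47860) + 31650/35886 = -9*(-157)/(-47860) + 31650/35886 = 1413*(-1/47860) + 31650*(1/35886) = -1413/47860 + 5275/5981 = 244010347/286250660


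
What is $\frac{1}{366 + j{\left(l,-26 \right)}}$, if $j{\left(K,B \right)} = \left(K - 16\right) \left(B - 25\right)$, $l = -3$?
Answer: $\frac{1}{1335} \approx 0.00074906$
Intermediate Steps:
$j{\left(K,B \right)} = \left(-25 + B\right) \left(-16 + K\right)$ ($j{\left(K,B \right)} = \left(-16 + K\right) \left(-25 + B\right) = \left(-25 + B\right) \left(-16 + K\right)$)
$\frac{1}{366 + j{\left(l,-26 \right)}} = \frac{1}{366 - -969} = \frac{1}{366 + \left(400 + 75 + 416 + 78\right)} = \frac{1}{366 + 969} = \frac{1}{1335}$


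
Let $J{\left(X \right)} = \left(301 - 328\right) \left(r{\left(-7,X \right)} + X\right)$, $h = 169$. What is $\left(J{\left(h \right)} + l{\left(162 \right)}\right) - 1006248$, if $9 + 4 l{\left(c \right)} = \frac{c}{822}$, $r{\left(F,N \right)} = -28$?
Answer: $- \frac{276755673}{274} \approx -1.0101 \cdot 10^{6}$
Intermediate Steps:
$l{\left(c \right)} = - \frac{9}{4} + \frac{c}{3288}$ ($l{\left(c \right)} = - \frac{9}{4} + \frac{c \frac{1}{822}}{4} = - \frac{9}{4} + \frac{\frac{1}{822} c}{4} = - \frac{9}{4} + \frac{c}{3288}$)
$J{\left(X \right)} = 756 - 27 X$ ($J{\left(X \right)} = \left(301 - 328\right) \left(-28 + X\right) = - 27 \left(-28 + X\right) = 756 - 27 X$)
$\left(J{\left(h \right)} + l{\left(162 \right)}\right) - 1006248 = \left(\left(756 - 4563\right) + \left(- \frac{9}{4} + \frac{1}{3288} \cdot 162\right)\right) - 1006248 = \left(\left(756 - 4563\right) + \left(- \frac{9}{4} + \frac{27}{548}\right)\right) - 1006248 = \left(-3807 - \frac{603}{274}\right) - 1006248 = - \frac{1043721}{274} - 1006248 = - \frac{276755673}{274}$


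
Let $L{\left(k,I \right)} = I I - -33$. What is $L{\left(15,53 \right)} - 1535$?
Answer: $1307$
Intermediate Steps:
$L{\left(k,I \right)} = 33 + I^{2}$ ($L{\left(k,I \right)} = I^{2} + 33 = 33 + I^{2}$)
$L{\left(15,53 \right)} - 1535 = \left(33 + 53^{2}\right) - 1535 = \left(33 + 2809\right) - 1535 = 2842 - 1535 = 1307$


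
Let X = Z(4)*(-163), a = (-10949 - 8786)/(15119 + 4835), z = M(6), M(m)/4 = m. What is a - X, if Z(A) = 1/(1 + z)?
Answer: 2759127/498850 ≈ 5.5310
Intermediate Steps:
M(m) = 4*m
z = 24 (z = 4*6 = 24)
a = -19735/19954 ≈ -0.98903
Z(A) = 1/25 (Z(A) = 1/(1 + 24) = 1/25)
X = -163/25 (X = (1/25)*(-163) = -163/25 ≈ -6.5200)
a - X = -19735/19954 - 1*(-163/25) = -19735/19954 + 163/25 = 2759127/498850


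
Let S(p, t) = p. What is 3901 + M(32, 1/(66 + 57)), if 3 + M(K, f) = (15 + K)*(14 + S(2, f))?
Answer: 4650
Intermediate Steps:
M(K, f) = 237 + 16*K (M(K, f) = -3 + (15 + K)*(14 + 2) = -3 + (15 + K)*16 = -3 + (240 + 16*K) = 237 + 16*K)
3901 + M(32, 1/(66 + 57)) = 3901 + (237 + 16*32) = 3901 + (237 + 512) = 3901 + 749 = 4650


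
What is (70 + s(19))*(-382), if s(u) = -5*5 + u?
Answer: -24448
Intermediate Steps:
s(u) = -25 + u
(70 + s(19))*(-382) = (70 + (-25 + 19))*(-382) = (70 - 6)*(-382) = 64*(-382) = -24448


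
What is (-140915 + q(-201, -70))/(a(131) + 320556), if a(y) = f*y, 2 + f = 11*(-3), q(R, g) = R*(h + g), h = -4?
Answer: -126041/315971 ≈ -0.39890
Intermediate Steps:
q(R, g) = R*(-4 + g)
f = -35 (f = -2 + 11*(-3) = -2 - 33 = -35)
a(y) = -35*y
(-140915 + q(-201, -70))/(a(131) + 320556) = (-140915 - 201*(-4 - 70))/(-35*131 + 320556) = (-140915 - 201*(-74))/(-4585 + 320556) = (-140915 + 14874)/315971 = -126041*1/315971 = -126041/315971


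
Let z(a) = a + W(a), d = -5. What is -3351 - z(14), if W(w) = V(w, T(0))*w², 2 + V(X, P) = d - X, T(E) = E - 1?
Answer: 751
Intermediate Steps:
T(E) = -1 + E
V(X, P) = -7 - X (V(X, P) = -2 + (-5 - X) = -7 - X)
W(w) = w²*(-7 - w) (W(w) = (-7 - w)*w² = w²*(-7 - w))
z(a) = a + a²*(-7 - a)
-3351 - z(14) = -3351 - 14*(1 - 1*14*(7 + 14)) = -3351 - 14*(1 - 1*14*21) = -3351 - 14*(1 - 294) = -3351 - 14*(-293) = -3351 - 1*(-4102) = -3351 + 4102 = 751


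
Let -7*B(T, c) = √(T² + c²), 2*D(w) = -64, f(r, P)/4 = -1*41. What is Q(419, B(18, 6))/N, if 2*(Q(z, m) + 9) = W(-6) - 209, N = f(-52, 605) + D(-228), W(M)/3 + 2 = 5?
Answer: 109/196 ≈ 0.55612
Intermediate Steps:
f(r, P) = -164 (f(r, P) = 4*(-1*41) = 4*(-41) = -164)
D(w) = -32 (D(w) = (½)*(-64) = -32)
W(M) = 9 (W(M) = -6 + 3*5 = -6 + 15 = 9)
B(T, c) = -√(T² + c²)/7
N = -196 (N = -164 - 32 = -196)
Q(z, m) = -109 (Q(z, m) = -9 + (9 - 209)/2 = -9 + (½)*(-200) = -9 - 100 = -109)
Q(419, B(18, 6))/N = -109/(-196) = -109*(-1/196) = 109/196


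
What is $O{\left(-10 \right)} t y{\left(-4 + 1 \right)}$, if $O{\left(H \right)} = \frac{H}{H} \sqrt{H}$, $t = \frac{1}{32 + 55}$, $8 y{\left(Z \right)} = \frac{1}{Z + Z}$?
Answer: $- \frac{i \sqrt{10}}{4176} \approx - 0.00075725 i$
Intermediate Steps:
$y{\left(Z \right)} = \frac{1}{16 Z}$ ($y{\left(Z \right)} = \frac{1}{8 \left(Z + Z\right)} = \frac{1}{8 \cdot 2 Z} = \frac{\frac{1}{2} \frac{1}{Z}}{8} = \frac{1}{16 Z}$)
$t = \frac{1}{87} \approx 0.011494$
$O{\left(H \right)} = \sqrt{H}$ ($O{\left(H \right)} = 1 \sqrt{H} = \sqrt{H}$)
$O{\left(-10 \right)} t y{\left(-4 + 1 \right)} = \sqrt{-10} \cdot \frac{1}{87} \frac{1}{16 \left(-4 + 1\right)} = i \sqrt{10} \cdot \frac{1}{87} \frac{1}{16 \left(-3\right)} = \frac{i \sqrt{10}}{87} \cdot \frac{1}{16} \left(- \frac{1}{3}\right) = \frac{i \sqrt{10}}{87} \left(- \frac{1}{48}\right) = - \frac{i \sqrt{10}}{4176}$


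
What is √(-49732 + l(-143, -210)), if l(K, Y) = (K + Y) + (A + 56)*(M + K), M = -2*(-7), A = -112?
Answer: I*√42861 ≈ 207.03*I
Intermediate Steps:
M = 14
l(K, Y) = -784 + Y - 55*K (l(K, Y) = (K + Y) + (-112 + 56)*(14 + K) = (K + Y) - 56*(14 + K) = (K + Y) + (-784 - 56*K) = -784 + Y - 55*K)
√(-49732 + l(-143, -210)) = √(-49732 + (-784 - 210 - 55*(-143))) = √(-49732 + (-784 - 210 + 7865)) = √(-49732 + 6871) = √(-42861) = I*√42861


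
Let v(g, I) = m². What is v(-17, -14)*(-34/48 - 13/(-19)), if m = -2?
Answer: -11/114 ≈ -0.096491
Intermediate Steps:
v(g, I) = 4 (v(g, I) = (-2)² = 4)
v(-17, -14)*(-34/48 - 13/(-19)) = 4*(-34/48 - 13/(-19)) = 4*(-34*1/48 - 13*(-1/19)) = 4*(-17/24 + 13/19) = 4*(-11/456) = -11/114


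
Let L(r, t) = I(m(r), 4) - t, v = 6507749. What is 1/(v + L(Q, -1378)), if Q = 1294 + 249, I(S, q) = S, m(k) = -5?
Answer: 1/6509122 ≈ 1.5363e-7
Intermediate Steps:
Q = 1543
L(r, t) = -5 - t
1/(v + L(Q, -1378)) = 1/(6507749 + (-5 - 1*(-1378))) = 1/(6507749 + (-5 + 1378)) = 1/(6507749 + 1373) = 1/6509122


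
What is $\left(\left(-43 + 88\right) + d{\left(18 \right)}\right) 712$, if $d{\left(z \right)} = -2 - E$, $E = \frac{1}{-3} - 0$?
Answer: $\frac{92560}{3} \approx 30853.0$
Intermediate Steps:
$E = - \frac{1}{3}$ ($E = - \frac{1}{3} + 0 = - \frac{1}{3} \approx -0.33333$)
$d{\left(z \right)} = - \frac{5}{3}$ ($d{\left(z \right)} = -2 - - \frac{1}{3} = -2 + \frac{1}{3} = - \frac{5}{3}$)
$\left(\left(-43 + 88\right) + d{\left(18 \right)}\right) 712 = \left(\left(-43 + 88\right) - \frac{5}{3}\right) 712 = \left(45 - \frac{5}{3}\right) 712 = \frac{130}{3} \cdot 712 = \frac{92560}{3}$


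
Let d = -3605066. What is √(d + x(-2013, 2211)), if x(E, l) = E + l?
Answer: 2*I*√901217 ≈ 1898.6*I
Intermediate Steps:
√(d + x(-2013, 2211)) = √(-3605066 + (-2013 + 2211)) = √(-3605066 + 198) = √(-3604868) = 2*I*√901217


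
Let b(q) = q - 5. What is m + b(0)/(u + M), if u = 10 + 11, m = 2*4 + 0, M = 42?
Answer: 499/63 ≈ 7.9206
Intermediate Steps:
b(q) = -5 + q
m = 8 (m = 8 + 0 = 8)
u = 21
m + b(0)/(u + M) = 8 + (-5 + 0)/(21 + 42) = 8 - 5/63 = 499/63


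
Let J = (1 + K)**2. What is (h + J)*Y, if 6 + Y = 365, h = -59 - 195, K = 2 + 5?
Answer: -68210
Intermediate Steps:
K = 7
h = -254
Y = 359 (Y = -6 + 365 = 359)
J = 64 (J = (1 + 7)**2 = 8**2 = 64)
(h + J)*Y = (-254 + 64)*359 = -190*359 = -68210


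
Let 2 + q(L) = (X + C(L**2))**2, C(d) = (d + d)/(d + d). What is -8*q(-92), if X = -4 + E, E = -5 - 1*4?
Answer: -1136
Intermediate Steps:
E = -9 (E = -5 - 4 = -9)
C(d) = 1 (C(d) = (2*d)/((2*d)) = (2*d)*(1/(2*d)) = 1)
X = -13 (X = -4 - 9 = -13)
q(L) = 142 (q(L) = -2 + (-13 + 1)**2 = -2 + (-12)**2 = -2 + 144 = 142)
-8*q(-92) = -8*142 = -1136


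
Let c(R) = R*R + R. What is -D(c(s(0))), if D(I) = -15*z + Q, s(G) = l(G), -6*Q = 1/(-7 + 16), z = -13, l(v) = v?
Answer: -10529/54 ≈ -194.98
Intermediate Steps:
Q = -1/54 (Q = -1/(6*(-7 + 16)) = -1/6/9 = -1/6*1/9 = -1/54 ≈ -0.018519)
s(G) = G
c(R) = R + R**2 (c(R) = R**2 + R = R + R**2)
D(I) = 10529/54 (D(I) = -15*(-13) - 1/54 = 195 - 1/54 = 10529/54)
-D(c(s(0))) = -1*10529/54 = -10529/54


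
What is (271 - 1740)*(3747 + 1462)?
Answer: -7652021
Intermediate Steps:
(271 - 1740)*(3747 + 1462) = -1469*5209 = -7652021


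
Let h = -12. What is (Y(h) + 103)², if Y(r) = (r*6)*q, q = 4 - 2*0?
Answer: 34225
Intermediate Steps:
q = 4 (q = 4 + 0 = 4)
Y(r) = 24*r (Y(r) = (r*6)*4 = (6*r)*4 = 24*r)
(Y(h) + 103)² = (24*(-12) + 103)² = (-288 + 103)² = (-185)² = 34225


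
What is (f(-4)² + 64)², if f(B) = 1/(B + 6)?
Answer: 66049/16 ≈ 4128.1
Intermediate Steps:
f(B) = 1/(6 + B)
(f(-4)² + 64)² = ((1/(6 - 4))² + 64)² = ((1/2)² + 64)² = ((½)² + 64)² = (¼ + 64)² = (257/4)² = 66049/16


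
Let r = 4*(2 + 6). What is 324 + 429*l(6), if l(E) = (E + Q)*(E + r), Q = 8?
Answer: 228552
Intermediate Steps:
r = 32 (r = 4*8 = 32)
l(E) = (8 + E)*(32 + E) (l(E) = (E + 8)*(E + 32) = (8 + E)*(32 + E))
324 + 429*l(6) = 324 + 429*(256 + 6**2 + 40*6) = 324 + 429*(256 + 36 + 240) = 324 + 429*532 = 324 + 228228 = 228552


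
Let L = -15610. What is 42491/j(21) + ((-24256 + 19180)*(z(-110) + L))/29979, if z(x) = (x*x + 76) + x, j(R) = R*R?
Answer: 1023015377/1468971 ≈ 696.42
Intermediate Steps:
j(R) = R²
z(x) = 76 + x + x² (z(x) = (x² + 76) + x = (76 + x²) + x = 76 + x + x²)
42491/j(21) + ((-24256 + 19180)*(z(-110) + L))/29979 = 42491/(21²) + ((-24256 + 19180)*((76 - 110 + (-110)²) - 15610))/29979 = 42491/441 - 5076*((76 - 110 + 12100) - 15610)*(1/29979) = 42491*(1/441) - 5076*(12066 - 15610)*(1/29979) = 42491/441 - 5076*(-3544)*(1/29979) = 42491/441 + 17989344*(1/29979) = 42491/441 + 1998816/3331 = 1023015377/1468971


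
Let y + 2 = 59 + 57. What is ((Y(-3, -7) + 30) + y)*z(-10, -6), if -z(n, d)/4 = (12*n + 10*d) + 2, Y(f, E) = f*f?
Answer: 108936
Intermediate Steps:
Y(f, E) = f**2
z(n, d) = -8 - 48*n - 40*d (z(n, d) = -4*((12*n + 10*d) + 2) = -4*((10*d + 12*n) + 2) = -4*(2 + 10*d + 12*n) = -8 - 48*n - 40*d)
y = 114 (y = -2 + (59 + 57) = -2 + 116 = 114)
((Y(-3, -7) + 30) + y)*z(-10, -6) = (((-3)**2 + 30) + 114)*(-8 - 48*(-10) - 40*(-6)) = ((9 + 30) + 114)*(-8 + 480 + 240) = (39 + 114)*712 = 153*712 = 108936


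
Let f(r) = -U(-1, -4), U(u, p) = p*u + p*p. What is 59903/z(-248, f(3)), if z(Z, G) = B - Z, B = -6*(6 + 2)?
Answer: 59903/200 ≈ 299.52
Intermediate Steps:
B = -48 (B = -6*8 = -48)
U(u, p) = p**2 + p*u (U(u, p) = p*u + p**2 = p**2 + p*u)
f(r) = -20 (f(r) = -(-4)*(-4 - 1) = -(-4)*(-5) = -1*20 = -20)
z(Z, G) = -48 - Z
59903/z(-248, f(3)) = 59903/(-48 - 1*(-248)) = 59903/(-48 + 248) = 59903/200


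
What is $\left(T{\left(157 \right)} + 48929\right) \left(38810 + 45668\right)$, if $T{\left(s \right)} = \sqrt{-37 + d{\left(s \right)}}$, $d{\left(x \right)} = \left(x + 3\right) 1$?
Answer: $4133424062 + 84478 \sqrt{123} \approx 4.1344 \cdot 10^{9}$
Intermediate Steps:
$d{\left(x \right)} = 3 + x$ ($d{\left(x \right)} = \left(3 + x\right) 1 = 3 + x$)
$T{\left(s \right)} = \sqrt{-34 + s}$ ($T{\left(s \right)} = \sqrt{-37 + \left(3 + s\right)} = \sqrt{-34 + s}$)
$\left(T{\left(157 \right)} + 48929\right) \left(38810 + 45668\right) = \left(\sqrt{-34 + 157} + 48929\right) \left(38810 + 45668\right) = \left(\sqrt{123} + 48929\right) 84478 = \left(48929 + \sqrt{123}\right) 84478 = 4133424062 + 84478 \sqrt{123}$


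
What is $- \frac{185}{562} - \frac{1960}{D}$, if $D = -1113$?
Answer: $\frac{127945}{89358} \approx 1.4318$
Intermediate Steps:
$- \frac{185}{562} - \frac{1960}{D} = - \frac{185}{562} - \frac{1960}{-1113} = \left(-185\right) \frac{1}{562} - - \frac{280}{159} = - \frac{185}{562} + \frac{280}{159} = \frac{127945}{89358}$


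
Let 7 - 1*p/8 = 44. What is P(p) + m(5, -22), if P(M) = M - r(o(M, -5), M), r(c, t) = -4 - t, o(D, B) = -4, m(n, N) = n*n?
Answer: -563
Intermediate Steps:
m(n, N) = n²
p = -296 (p = 56 - 8*44 = 56 - 352 = -296)
P(M) = 4 + 2*M (P(M) = M - (-4 - M) = M + (4 + M) = 4 + 2*M)
P(p) + m(5, -22) = (4 + 2*(-296)) + 5² = (4 - 592) + 25 = -588 + 25 = -563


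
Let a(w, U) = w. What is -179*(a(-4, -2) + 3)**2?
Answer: -179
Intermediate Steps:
-179*(a(-4, -2) + 3)**2 = -179*(-4 + 3)**2 = -179*(-1)**2 = -179*1 = -179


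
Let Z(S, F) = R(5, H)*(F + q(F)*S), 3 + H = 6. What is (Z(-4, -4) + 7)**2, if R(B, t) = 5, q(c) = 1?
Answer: 1089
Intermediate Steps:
H = 3 (H = -3 + 6 = 3)
Z(S, F) = 5*F + 5*S (Z(S, F) = 5*(F + 1*S) = 5*(F + S) = 5*F + 5*S)
(Z(-4, -4) + 7)**2 = ((5*(-4) + 5*(-4)) + 7)**2 = ((-20 - 20) + 7)**2 = (-40 + 7)**2 = (-33)**2 = 1089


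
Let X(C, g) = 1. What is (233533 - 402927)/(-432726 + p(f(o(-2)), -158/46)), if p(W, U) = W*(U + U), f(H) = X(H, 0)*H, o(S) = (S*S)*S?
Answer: 1948031/4975717 ≈ 0.39151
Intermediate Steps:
o(S) = S**3 (o(S) = S**2*S = S**3)
f(H) = H (f(H) = 1*H = H)
p(W, U) = 2*U*W (p(W, U) = W*(2*U) = 2*U*W)
(233533 - 402927)/(-432726 + p(f(o(-2)), -158/46)) = (233533 - 402927)/(-432726 + 2*(-158/46)*(-2)**3) = -169394/(-432726 + 2*(-158*1/46)*(-8)) = -169394/(-432726 + 2*(-79/23)*(-8)) = -169394/(-432726 + 1264/23) = -169394/(-9951434/23) = -169394*(-23/9951434) = 1948031/4975717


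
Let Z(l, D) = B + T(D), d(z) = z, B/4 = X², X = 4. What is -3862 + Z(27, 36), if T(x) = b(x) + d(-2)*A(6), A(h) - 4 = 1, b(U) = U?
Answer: -3772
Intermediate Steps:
B = 64 (B = 4*4² = 4*16 = 64)
A(h) = 5 (A(h) = 4 + 1 = 5)
T(x) = -10 + x (T(x) = x - 2*5 = x - 10 = -10 + x)
Z(l, D) = 54 + D (Z(l, D) = 64 + (-10 + D) = 54 + D)
-3862 + Z(27, 36) = -3862 + (54 + 36) = -3862 + 90 = -3772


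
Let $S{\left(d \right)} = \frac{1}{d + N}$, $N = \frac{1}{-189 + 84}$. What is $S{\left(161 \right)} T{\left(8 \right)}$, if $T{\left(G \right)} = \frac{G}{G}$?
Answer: $\frac{105}{16904} \approx 0.0062115$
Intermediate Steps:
$N = - \frac{1}{105}$ ($N = \frac{1}{-105} = - \frac{1}{105} \approx -0.0095238$)
$S{\left(d \right)} = \frac{1}{- \frac{1}{105} + d}$ ($S{\left(d \right)} = \frac{1}{d - \frac{1}{105}} = \frac{1}{- \frac{1}{105} + d}$)
$T{\left(G \right)} = 1$
$S{\left(161 \right)} T{\left(8 \right)} = \frac{105}{-1 + 105 \cdot 161} \cdot 1 = \frac{105}{-1 + 16905} \cdot 1 = \frac{105}{16904} \cdot 1 = \frac{105}{16904}$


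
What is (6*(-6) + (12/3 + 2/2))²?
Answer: 961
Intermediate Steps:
(6*(-6) + (12/3 + 2/2))² = (-36 + (12*(⅓) + 2*(½)))² = (-36 + (4 + 1))² = (-36 + 5)² = (-31)² = 961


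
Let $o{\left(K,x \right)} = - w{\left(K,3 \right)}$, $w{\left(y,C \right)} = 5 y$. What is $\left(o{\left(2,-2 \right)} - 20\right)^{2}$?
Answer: $900$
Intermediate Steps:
$o{\left(K,x \right)} = - 5 K$
$\left(o{\left(2,-2 \right)} - 20\right)^{2} = \left(\left(-5\right) 2 - 20\right)^{2} = \left(-10 - 20\right)^{2} = \left(-30\right)^{2} = 900$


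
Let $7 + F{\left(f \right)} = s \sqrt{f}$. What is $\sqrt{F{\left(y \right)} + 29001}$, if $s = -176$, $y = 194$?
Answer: $\sqrt{28994 - 176 \sqrt{194}} \approx 162.92$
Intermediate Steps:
$F{\left(f \right)} = -7 - 176 \sqrt{f}$
$\sqrt{F{\left(y \right)} + 29001} = \sqrt{\left(-7 - 176 \sqrt{194}\right) + 29001} = \sqrt{28994 - 176 \sqrt{194}}$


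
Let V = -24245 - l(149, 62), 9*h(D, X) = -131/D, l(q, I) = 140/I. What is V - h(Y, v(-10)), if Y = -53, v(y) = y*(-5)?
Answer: -358548266/14787 ≈ -24248.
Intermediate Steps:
v(y) = -5*y
h(D, X) = -131/(9*D) (h(D, X) = (-131/D)/9 = -131/(9*D))
V = -751665/31 (V = -24245 - 140/62 = -24245 - 1*70/31 = -24245 - 70/31 = -751665/31 ≈ -24247.)
V - h(Y, v(-10)) = -751665/31 - (-131)/(9*(-53)) = -751665/31 - (-131)*(-1)/(9*53) = -751665/31 - 1*131/477 = -751665/31 - 131/477 = -358548266/14787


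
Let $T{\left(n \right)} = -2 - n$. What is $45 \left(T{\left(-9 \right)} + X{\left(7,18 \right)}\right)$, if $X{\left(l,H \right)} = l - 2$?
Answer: $540$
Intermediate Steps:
$X{\left(l,H \right)} = -2 + l$
$45 \left(T{\left(-9 \right)} + X{\left(7,18 \right)}\right) = 45 \left(\left(-2 - -9\right) + \left(-2 + 7\right)\right) = 45 \left(\left(-2 + 9\right) + 5\right) = 45 \left(7 + 5\right) = 45 \cdot 12 = 540$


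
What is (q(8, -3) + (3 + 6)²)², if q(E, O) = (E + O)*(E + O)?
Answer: 11236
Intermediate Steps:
q(E, O) = (E + O)²
(q(8, -3) + (3 + 6)²)² = ((8 - 3)² + (3 + 6)²)² = (5² + 9²)² = (25 + 81)² = 106² = 11236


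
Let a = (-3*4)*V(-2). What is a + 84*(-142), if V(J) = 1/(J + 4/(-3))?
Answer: -59622/5 ≈ -11924.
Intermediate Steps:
V(J) = 1/(-4/3 + J) (V(J) = 1/(J + 4*(-1/3)) = 1/(J - 4/3) = 1/(-4/3 + J))
a = 18/5 (a = (-3*4)*(3/(-4 + 3*(-2))) = -36/(-4 - 6) = -36/(-10) = -36*(-1)/10 = -12*(-3/10) = 18/5 ≈ 3.6000)
a + 84*(-142) = 18/5 + 84*(-142) = 18/5 - 11928 = -59622/5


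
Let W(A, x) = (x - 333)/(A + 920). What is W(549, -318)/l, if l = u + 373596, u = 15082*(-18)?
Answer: -217/50004760 ≈ -4.3396e-6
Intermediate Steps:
u = -271476
W(A, x) = (-333 + x)/(920 + A)
l = 102120 (l = -271476 + 373596 = 102120)
W(549, -318)/l = ((-333 - 318)/(920 + 549))/102120 = (-651/1469)*(1/102120) = ((1/1469)*(-651))*(1/102120) = -651/1469*1/102120 = -217/50004760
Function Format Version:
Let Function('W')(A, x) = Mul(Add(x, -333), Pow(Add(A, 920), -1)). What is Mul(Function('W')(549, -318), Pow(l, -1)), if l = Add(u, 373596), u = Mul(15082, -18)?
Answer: Rational(-217, 50004760) ≈ -4.3396e-6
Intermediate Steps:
u = -271476
Function('W')(A, x) = Mul(Pow(Add(920, A), -1), Add(-333, x)) (Function('W')(A, x) = Mul(Add(-333, x), Pow(Add(920, A), -1)) = Mul(Pow(Add(920, A), -1), Add(-333, x)))
l = 102120 (l = Add(-271476, 373596) = 102120)
Mul(Function('W')(549, -318), Pow(l, -1)) = Mul(Mul(Pow(Add(920, 549), -1), Add(-333, -318)), Pow(102120, -1)) = Mul(Mul(Pow(1469, -1), -651), Rational(1, 102120)) = Mul(Mul(Rational(1, 1469), -651), Rational(1, 102120)) = Mul(Rational(-651, 1469), Rational(1, 102120)) = Rational(-217, 50004760)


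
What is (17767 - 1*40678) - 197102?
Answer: -220013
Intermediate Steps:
(17767 - 1*40678) - 197102 = (17767 - 40678) - 197102 = -22911 - 197102 = -220013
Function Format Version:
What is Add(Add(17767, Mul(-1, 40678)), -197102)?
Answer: -220013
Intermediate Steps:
Add(Add(17767, Mul(-1, 40678)), -197102) = Add(Add(17767, -40678), -197102) = Add(-22911, -197102) = -220013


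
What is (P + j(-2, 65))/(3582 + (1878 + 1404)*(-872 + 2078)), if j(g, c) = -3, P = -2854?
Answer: -2857/3961674 ≈ -0.00072116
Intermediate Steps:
(P + j(-2, 65))/(3582 + (1878 + 1404)*(-872 + 2078)) = (-2854 - 3)/(3582 + (1878 + 1404)*(-872 + 2078)) = -2857/(3582 + 3282*1206) = -2857/(3582 + 3958092) = -2857/3961674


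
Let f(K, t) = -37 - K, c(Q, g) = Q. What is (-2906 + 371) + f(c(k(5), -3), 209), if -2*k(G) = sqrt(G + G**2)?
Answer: -2572 + sqrt(30)/2 ≈ -2569.3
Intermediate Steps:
k(G) = -sqrt(G + G**2)/2
(-2906 + 371) + f(c(k(5), -3), 209) = (-2906 + 371) + (-37 - (-1)*sqrt(5*(1 + 5))/2) = -2535 + (-37 - (-1)*sqrt(5*6)/2) = -2535 + (-37 - (-1)*sqrt(30)/2) = -2535 + (-37 + sqrt(30)/2) = -2572 + sqrt(30)/2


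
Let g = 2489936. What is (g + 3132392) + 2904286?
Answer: 8526614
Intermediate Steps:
(g + 3132392) + 2904286 = (2489936 + 3132392) + 2904286 = 5622328 + 2904286 = 8526614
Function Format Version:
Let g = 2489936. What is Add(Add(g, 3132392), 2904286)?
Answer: 8526614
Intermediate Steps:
Add(Add(g, 3132392), 2904286) = Add(Add(2489936, 3132392), 2904286) = Add(5622328, 2904286) = 8526614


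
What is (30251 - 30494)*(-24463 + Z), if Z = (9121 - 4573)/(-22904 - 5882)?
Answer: 85559870619/14393 ≈ 5.9445e+6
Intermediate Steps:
Z = -2274/14393 (Z = 4548/(-28786) = 4548*(-1/28786) = -2274/14393 ≈ -0.15799)
(30251 - 30494)*(-24463 + Z) = (30251 - 30494)*(-24463 - 2274/14393) = -243*(-352098233/14393) = 85559870619/14393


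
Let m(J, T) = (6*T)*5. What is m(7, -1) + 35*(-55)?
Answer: -1955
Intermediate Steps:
m(J, T) = 30*T
m(7, -1) + 35*(-55) = 30*(-1) + 35*(-55) = -30 - 1925 = -1955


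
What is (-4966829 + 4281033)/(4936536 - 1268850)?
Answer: -342898/1833843 ≈ -0.18698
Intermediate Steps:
(-4966829 + 4281033)/(4936536 - 1268850) = -685796/3667686 = -685796*1/3667686 = -342898/1833843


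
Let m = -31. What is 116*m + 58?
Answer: -3538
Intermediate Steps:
116*m + 58 = 116*(-31) + 58 = -3596 + 58 = -3538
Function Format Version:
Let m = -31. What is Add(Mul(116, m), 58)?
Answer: -3538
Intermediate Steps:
Add(Mul(116, m), 58) = Add(Mul(116, -31), 58) = Add(-3596, 58) = -3538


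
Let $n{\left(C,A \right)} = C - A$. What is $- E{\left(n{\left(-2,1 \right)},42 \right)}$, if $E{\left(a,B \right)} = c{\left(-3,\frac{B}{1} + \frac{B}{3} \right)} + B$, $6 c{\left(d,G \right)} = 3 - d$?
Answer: $-43$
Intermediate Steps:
$c{\left(d,G \right)} = \frac{1}{2} - \frac{d}{6}$ ($c{\left(d,G \right)} = \frac{3 - d}{6} = \frac{1}{2} - \frac{d}{6}$)
$E{\left(a,B \right)} = 1 + B$ ($E{\left(a,B \right)} = \left(\frac{1}{2} - - \frac{1}{2}\right) + B = \left(\frac{1}{2} + \frac{1}{2}\right) + B = 1 + B$)
$- E{\left(n{\left(-2,1 \right)},42 \right)} = - (1 + 42) = \left(-1\right) 43 = -43$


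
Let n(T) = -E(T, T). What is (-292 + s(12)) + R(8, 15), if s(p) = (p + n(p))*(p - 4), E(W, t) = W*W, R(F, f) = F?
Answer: -1340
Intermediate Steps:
E(W, t) = W**2
n(T) = -T**2
s(p) = (-4 + p)*(p - p**2) (s(p) = (p - p**2)*(p - 4) = (p - p**2)*(-4 + p) = (-4 + p)*(p - p**2))
(-292 + s(12)) + R(8, 15) = (-292 + 12*(-4 - 1*12**2 + 5*12)) + 8 = (-292 + 12*(-4 - 1*144 + 60)) + 8 = (-292 + 12*(-4 - 144 + 60)) + 8 = (-292 + 12*(-88)) + 8 = (-292 - 1056) + 8 = -1348 + 8 = -1340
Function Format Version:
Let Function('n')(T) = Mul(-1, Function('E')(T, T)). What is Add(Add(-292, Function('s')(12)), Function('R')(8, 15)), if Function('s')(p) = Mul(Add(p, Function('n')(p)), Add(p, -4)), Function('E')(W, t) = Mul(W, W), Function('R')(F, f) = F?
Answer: -1340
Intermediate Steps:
Function('E')(W, t) = Pow(W, 2)
Function('n')(T) = Mul(-1, Pow(T, 2))
Function('s')(p) = Mul(Add(-4, p), Add(p, Mul(-1, Pow(p, 2)))) (Function('s')(p) = Mul(Add(p, Mul(-1, Pow(p, 2))), Add(p, -4)) = Mul(Add(p, Mul(-1, Pow(p, 2))), Add(-4, p)) = Mul(Add(-4, p), Add(p, Mul(-1, Pow(p, 2)))))
Add(Add(-292, Function('s')(12)), Function('R')(8, 15)) = Add(Add(-292, Mul(12, Add(-4, Mul(-1, Pow(12, 2)), Mul(5, 12)))), 8) = Add(Add(-292, Mul(12, Add(-4, Mul(-1, 144), 60))), 8) = Add(Add(-292, Mul(12, Add(-4, -144, 60))), 8) = Add(Add(-292, Mul(12, -88)), 8) = Add(Add(-292, -1056), 8) = Add(-1348, 8) = -1340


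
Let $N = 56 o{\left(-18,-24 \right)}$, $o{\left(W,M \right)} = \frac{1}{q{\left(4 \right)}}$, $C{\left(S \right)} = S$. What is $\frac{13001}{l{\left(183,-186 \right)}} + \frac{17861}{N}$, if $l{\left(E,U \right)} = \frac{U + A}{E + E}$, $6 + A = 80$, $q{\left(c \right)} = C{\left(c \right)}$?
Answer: $- \frac{329677}{8} \approx -41210.0$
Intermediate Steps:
$q{\left(c \right)} = c$
$A = 74$ ($A = -6 + 80 = 74$)
$o{\left(W,M \right)} = \frac{1}{4}$
$l{\left(E,U \right)} = \frac{74 + U}{2 E}$ ($l{\left(E,U \right)} = \frac{U + 74}{E + E} = \frac{74 + U}{2 E}$)
$N = 14$ ($N = 56 \cdot \frac{1}{4} = 14$)
$\frac{13001}{l{\left(183,-186 \right)}} + \frac{17861}{N} = \frac{13001}{\frac{1}{2} \cdot \frac{1}{183} \left(74 - 186\right)} + \frac{17861}{14} = \frac{13001}{\frac{1}{2} \cdot \frac{1}{183} \left(-112\right)} + 17861 \cdot \frac{1}{14} = \frac{13001}{- \frac{56}{183}} + \frac{17861}{14} = 13001 \left(- \frac{183}{56}\right) + \frac{17861}{14} = - \frac{2379183}{56} + \frac{17861}{14} = - \frac{329677}{8}$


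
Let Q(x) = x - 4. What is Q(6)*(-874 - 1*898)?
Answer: -3544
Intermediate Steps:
Q(x) = -4 + x
Q(6)*(-874 - 1*898) = (-4 + 6)*(-874 - 1*898) = 2*(-874 - 898) = 2*(-1772) = -3544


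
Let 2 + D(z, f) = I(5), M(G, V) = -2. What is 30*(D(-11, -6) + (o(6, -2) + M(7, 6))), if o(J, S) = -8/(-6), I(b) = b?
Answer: 70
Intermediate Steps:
D(z, f) = 3 (D(z, f) = -2 + 5 = 3)
o(J, S) = 4/3 (o(J, S) = -8*(-⅙) = 4/3)
30*(D(-11, -6) + (o(6, -2) + M(7, 6))) = 30*(3 + (4/3 - 2)) = 30*(3 - ⅔) = 30*(7/3) = 70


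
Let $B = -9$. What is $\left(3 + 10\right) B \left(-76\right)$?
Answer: $8892$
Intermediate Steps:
$\left(3 + 10\right) B \left(-76\right) = \left(3 + 10\right) \left(-9\right) \left(-76\right) = 13 \left(-9\right) \left(-76\right) = \left(-117\right) \left(-76\right) = 8892$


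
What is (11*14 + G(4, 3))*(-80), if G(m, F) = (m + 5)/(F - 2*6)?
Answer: -12240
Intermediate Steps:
G(m, F) = (5 + m)/(-12 + F) (G(m, F) = (5 + m)/(F - 12) = (5 + m)/(-12 + F))
(11*14 + G(4, 3))*(-80) = (11*14 + (5 + 4)/(-12 + 3))*(-80) = (154 + 9/(-9))*(-80) = (154 - ⅑*9)*(-80) = (154 - 1)*(-80) = 153*(-80) = -12240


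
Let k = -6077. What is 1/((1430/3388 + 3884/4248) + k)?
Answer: -40887/248415658 ≈ -0.00016459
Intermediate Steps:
1/((1430/3388 + 3884/4248) + k) = 1/((1430/3388 + 3884/4248) - 6077) = 1/((1430*(1/3388) + 3884*(1/4248)) - 6077) = 1/((65/154 + 971/1062) - 6077) = 1/(54641/40887 - 6077) = 1/(-248415658/40887) = -40887/248415658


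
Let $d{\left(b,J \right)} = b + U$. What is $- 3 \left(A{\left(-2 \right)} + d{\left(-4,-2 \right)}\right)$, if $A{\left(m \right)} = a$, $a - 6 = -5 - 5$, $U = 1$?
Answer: $21$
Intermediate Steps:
$d{\left(b,J \right)} = 1 + b$ ($d{\left(b,J \right)} = b + 1 = 1 + b$)
$a = -4$ ($a = 6 - 10 = -4$)
$A{\left(m \right)} = -4$
$- 3 \left(A{\left(-2 \right)} + d{\left(-4,-2 \right)}\right) = - 3 \left(-4 + \left(1 - 4\right)\right) = - 3 \left(-4 - 3\right) = \left(-3\right) \left(-7\right) = 21$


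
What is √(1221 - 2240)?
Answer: I*√1019 ≈ 31.922*I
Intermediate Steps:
√(1221 - 2240) = √(-1019) = I*√1019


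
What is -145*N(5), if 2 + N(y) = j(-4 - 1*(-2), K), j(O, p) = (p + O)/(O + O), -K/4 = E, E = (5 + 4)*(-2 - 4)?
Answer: 16095/2 ≈ 8047.5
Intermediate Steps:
E = -54 (E = 9*(-6) = -54)
K = 216 (K = -4*(-54) = 216)
j(O, p) = (O + p)/(2*O) (j(O, p) = (O + p)/((2*O)) = (O + p)*(1/(2*O)) = (O + p)/(2*O))
N(y) = -111/2 (N(y) = -2 + ((-4 - 1*(-2)) + 216)/(2*(-4 - 1*(-2))) = -2 + ((-4 + 2) + 216)/(2*(-4 + 2)) = -2 + (½)*(-2 + 216)/(-2) = -2 + (½)*(-½)*214 = -2 - 107/2 = -111/2)
-145*N(5) = -145*(-111/2) = 16095/2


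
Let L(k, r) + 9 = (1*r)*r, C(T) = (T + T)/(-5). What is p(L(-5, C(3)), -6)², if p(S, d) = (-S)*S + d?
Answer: 1557959841/390625 ≈ 3988.4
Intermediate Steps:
C(T) = -2*T/5 (C(T) = (2*T)*(-⅕) = -2*T/5)
L(k, r) = -9 + r² (L(k, r) = -9 + (1*r)*r = -9 + r*r = -9 + r²)
p(S, d) = d - S² (p(S, d) = -S² + d = d - S²)
p(L(-5, C(3)), -6)² = (-6 - (-9 + (-⅖*3)²)²)² = (-6 - (-9 + (-6/5)²)²)² = (-6 - (-9 + 36/25)²)² = (-6 - (-189/25)²)² = (-6 - 1*35721/625)² = (-6 - 35721/625)² = (-39471/625)² = 1557959841/390625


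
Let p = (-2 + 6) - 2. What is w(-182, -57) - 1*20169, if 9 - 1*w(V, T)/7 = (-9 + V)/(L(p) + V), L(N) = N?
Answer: -3620417/180 ≈ -20113.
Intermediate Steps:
p = 2 (p = 4 - 2 = 2)
w(V, T) = 63 - 7*(-9 + V)/(2 + V)
w(-182, -57) - 1*20169 = 7*(27 + 8*(-182))/(2 - 182) - 1*20169 = 7*(27 - 1456)/(-180) - 20169 = 7*(-1/180)*(-1429) - 20169 = 10003/180 - 20169 = -3620417/180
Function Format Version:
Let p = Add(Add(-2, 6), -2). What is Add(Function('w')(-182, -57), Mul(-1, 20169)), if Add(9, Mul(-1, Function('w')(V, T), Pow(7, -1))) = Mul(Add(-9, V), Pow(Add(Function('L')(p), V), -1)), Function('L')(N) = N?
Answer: Rational(-3620417, 180) ≈ -20113.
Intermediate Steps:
p = 2 (p = Add(4, -2) = 2)
Function('w')(V, T) = Add(63, Mul(-7, Pow(Add(2, V), -1), Add(-9, V))) (Function('w')(V, T) = Add(63, Mul(-7, Mul(Add(-9, V), Pow(Add(2, V), -1)))) = Add(63, Mul(-7, Mul(Pow(Add(2, V), -1), Add(-9, V)))) = Add(63, Mul(-7, Pow(Add(2, V), -1), Add(-9, V))))
Add(Function('w')(-182, -57), Mul(-1, 20169)) = Add(Mul(7, Pow(Add(2, -182), -1), Add(27, Mul(8, -182))), Mul(-1, 20169)) = Add(Mul(7, Pow(-180, -1), Add(27, -1456)), -20169) = Add(Mul(7, Rational(-1, 180), -1429), -20169) = Add(Rational(10003, 180), -20169) = Rational(-3620417, 180)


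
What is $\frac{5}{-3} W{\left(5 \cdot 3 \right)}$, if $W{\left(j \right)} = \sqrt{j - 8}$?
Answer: $- \frac{5 \sqrt{7}}{3} \approx -4.4096$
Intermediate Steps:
$W{\left(j \right)} = \sqrt{-8 + j}$
$\frac{5}{-3} W{\left(5 \cdot 3 \right)} = \frac{5}{-3} \sqrt{-8 + 5 \cdot 3} = 5 \left(- \frac{1}{3}\right) \sqrt{-8 + 15} = - \frac{5 \sqrt{7}}{3}$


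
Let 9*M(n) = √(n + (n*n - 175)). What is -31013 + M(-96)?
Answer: -31013 + √8945/9 ≈ -31003.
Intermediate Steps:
M(n) = √(-175 + n + n²)/9 (M(n) = √(n + (n*n - 175))/9 = √(n + (n² - 175))/9 = √(n + (-175 + n²))/9 = √(-175 + n + n²)/9)
-31013 + M(-96) = -31013 + √(-175 - 96 + (-96)²)/9 = -31013 + √(-175 - 96 + 9216)/9 = -31013 + √8945/9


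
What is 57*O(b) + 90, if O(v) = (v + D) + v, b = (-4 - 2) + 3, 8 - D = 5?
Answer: -81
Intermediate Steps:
D = 3 (D = 8 - 1*5 = 8 - 5 = 3)
b = -3 (b = -6 + 3 = -3)
O(v) = 3 + 2*v (O(v) = (v + 3) + v = (3 + v) + v = 3 + 2*v)
57*O(b) + 90 = 57*(3 + 2*(-3)) + 90 = 57*(3 - 6) + 90 = 57*(-3) + 90 = -171 + 90 = -81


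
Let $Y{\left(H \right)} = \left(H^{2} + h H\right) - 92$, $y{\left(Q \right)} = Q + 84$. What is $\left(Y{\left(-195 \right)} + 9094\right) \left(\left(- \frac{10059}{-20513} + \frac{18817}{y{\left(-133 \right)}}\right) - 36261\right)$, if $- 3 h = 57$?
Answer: $- \frac{1868600239176484}{1005137} \approx -1.859 \cdot 10^{9}$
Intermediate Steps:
$h = -19$ ($h = \left(- \frac{1}{3}\right) 57 = -19$)
$y{\left(Q \right)} = 84 + Q$
$Y{\left(H \right)} = -92 + H^{2} - 19 H$ ($Y{\left(H \right)} = \left(H^{2} - 19 H\right) - 92 = -92 + H^{2} - 19 H$)
$\left(Y{\left(-195 \right)} + 9094\right) \left(\left(- \frac{10059}{-20513} + \frac{18817}{y{\left(-133 \right)}}\right) - 36261\right) = \left(\left(-92 + \left(-195\right)^{2} - -3705\right) + 9094\right) \left(\left(- \frac{10059}{-20513} + \frac{18817}{84 - 133}\right) - 36261\right) = \left(\left(-92 + 38025 + 3705\right) + 9094\right) \left(\left(\left(-10059\right) \left(- \frac{1}{20513}\right) + \frac{18817}{-49}\right) - 36261\right) = \left(41638 + 9094\right) \left(\left(\frac{10059}{20513} + 18817 \left(- \frac{1}{49}\right)\right) - 36261\right) = 50732 \left(\left(\frac{10059}{20513} - \frac{18817}{49}\right) - 36261\right) = 50732 \left(- \frac{385500230}{1005137} - 36261\right) = 50732 \left(- \frac{36832772987}{1005137}\right) = - \frac{1868600239176484}{1005137}$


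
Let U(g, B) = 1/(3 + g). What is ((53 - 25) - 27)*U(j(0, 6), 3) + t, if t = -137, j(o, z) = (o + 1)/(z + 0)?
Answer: -2597/19 ≈ -136.68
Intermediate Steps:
j(o, z) = (1 + o)/z
((53 - 25) - 27)*U(j(0, 6), 3) + t = ((53 - 25) - 27)/(3 + (1 + 0)/6) - 137 = (28 - 27)/(3 + (⅙)*1) - 137 = 1/(3 + ⅙) - 137 = 1/(19/6) - 137 = 1*(6/19) - 137 = 6/19 - 137 = -2597/19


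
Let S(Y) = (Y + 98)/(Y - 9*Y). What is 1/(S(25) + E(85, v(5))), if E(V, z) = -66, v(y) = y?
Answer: -200/13323 ≈ -0.015012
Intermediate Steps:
S(Y) = -(98 + Y)/(8*Y) (S(Y) = (98 + Y)/((-8*Y)) = (98 + Y)*(-1/(8*Y)) = -(98 + Y)/(8*Y))
1/(S(25) + E(85, v(5))) = 1/((1/8)*(-98 - 1*25)/25 - 66) = 1/((1/8)*(1/25)*(-98 - 25) - 66) = 1/((1/8)*(1/25)*(-123) - 66) = 1/(-123/200 - 66) = 1/(-13323/200) = -200/13323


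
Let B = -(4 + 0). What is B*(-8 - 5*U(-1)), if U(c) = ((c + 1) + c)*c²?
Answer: 12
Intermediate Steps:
U(c) = c²*(1 + 2*c) (U(c) = ((1 + c) + c)*c² = (1 + 2*c)*c² = c²*(1 + 2*c))
B = -4 (B = -1*4 = -4)
B*(-8 - 5*U(-1)) = -4*(-8 - 5*(-1)²*(1 + 2*(-1))) = -4*(-8 - 5*(1 - 2)) = -4*(-8 - 5*(-1)) = -4*(-8 + 5) = -4*(-3) = 12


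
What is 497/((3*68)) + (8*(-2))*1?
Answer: -2767/204 ≈ -13.564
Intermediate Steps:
497/((3*68)) + (8*(-2))*1 = 497/204 - 16*1 = 497*(1/204) - 16 = 497/204 - 16 = -2767/204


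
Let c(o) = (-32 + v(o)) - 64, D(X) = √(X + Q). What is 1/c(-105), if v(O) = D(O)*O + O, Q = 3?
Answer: I/(3*(-67*I + 35*√102)) ≈ -0.00017254 + 0.00091029*I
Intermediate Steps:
D(X) = √(3 + X) (D(X) = √(X + 3) = √(3 + X))
v(O) = O + O*√(3 + O) (v(O) = √(3 + O)*O + O = O*√(3 + O) + O = O + O*√(3 + O))
c(o) = -96 + o*(1 + √(3 + o)) (c(o) = (-32 + o*(1 + √(3 + o))) - 64 = -96 + o*(1 + √(3 + o)))
1/c(-105) = 1/(-96 - 105*(1 + √(3 - 105))) = 1/(-96 - 105*(1 + √(-102))) = 1/(-96 - 105*(1 + I*√102)) = 1/(-96 + (-105 - 105*I*√102)) = 1/(-201 - 105*I*√102)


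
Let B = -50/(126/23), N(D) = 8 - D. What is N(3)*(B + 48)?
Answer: 12245/63 ≈ 194.36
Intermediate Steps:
B = -575/63 (B = -50/(126*(1/23)) = -50/126/23 = -50*23/126 = -575/63 ≈ -9.1270)
N(3)*(B + 48) = (8 - 1*3)*(-575/63 + 48) = (8 - 3)*(2449/63) = 5*(2449/63) = 12245/63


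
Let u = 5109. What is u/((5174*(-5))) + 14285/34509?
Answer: 14865113/68672910 ≈ 0.21646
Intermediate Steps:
u/((5174*(-5))) + 14285/34509 = 5109/((5174*(-5))) + 14285/34509 = 5109/(-25870) + 14285*(1/34509) = 5109*(-1/25870) + 14285/34509 = -393/1990 + 14285/34509 = 14865113/68672910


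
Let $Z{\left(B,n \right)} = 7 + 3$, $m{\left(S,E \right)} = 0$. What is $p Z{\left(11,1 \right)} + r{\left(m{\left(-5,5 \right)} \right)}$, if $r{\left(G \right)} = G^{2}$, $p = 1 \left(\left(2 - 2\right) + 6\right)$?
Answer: $60$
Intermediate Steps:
$p = 6$ ($p = 1 \left(\left(2 - 2\right) + 6\right) = 1 \left(0 + 6\right) = 1 \cdot 6 = 6$)
$Z{\left(B,n \right)} = 10$
$p Z{\left(11,1 \right)} + r{\left(m{\left(-5,5 \right)} \right)} = 6 \cdot 10 + 0^{2} = 60 + 0 = 60$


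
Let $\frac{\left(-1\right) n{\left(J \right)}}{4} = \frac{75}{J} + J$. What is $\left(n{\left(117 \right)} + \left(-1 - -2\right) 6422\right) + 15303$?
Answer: $\frac{828923}{39} \approx 21254.0$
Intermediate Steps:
$n{\left(J \right)} = - \frac{300}{J} - 4 J$ ($n{\left(J \right)} = - 4 \left(\frac{75}{J} + J\right) = - 4 \left(J + \frac{75}{J}\right) = - \frac{300}{J} - 4 J$)
$\left(n{\left(117 \right)} + \left(-1 - -2\right) 6422\right) + 15303 = \left(\left(- \frac{300}{117} - 468\right) + \left(-1 - -2\right) 6422\right) + 15303 = \left(\left(\left(-300\right) \frac{1}{117} - 468\right) + \left(-1 + 2\right) 6422\right) + 15303 = \left(\left(- \frac{100}{39} - 468\right) + 1 \cdot 6422\right) + 15303 = \left(- \frac{18352}{39} + 6422\right) + 15303 = \frac{232106}{39} + 15303 = \frac{828923}{39}$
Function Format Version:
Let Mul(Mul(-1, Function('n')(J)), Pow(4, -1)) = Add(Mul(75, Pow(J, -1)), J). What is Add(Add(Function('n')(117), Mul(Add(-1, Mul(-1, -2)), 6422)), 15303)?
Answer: Rational(828923, 39) ≈ 21254.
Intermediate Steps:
Function('n')(J) = Add(Mul(-300, Pow(J, -1)), Mul(-4, J)) (Function('n')(J) = Mul(-4, Add(Mul(75, Pow(J, -1)), J)) = Mul(-4, Add(J, Mul(75, Pow(J, -1)))) = Add(Mul(-300, Pow(J, -1)), Mul(-4, J)))
Add(Add(Function('n')(117), Mul(Add(-1, Mul(-1, -2)), 6422)), 15303) = Add(Add(Add(Mul(-300, Pow(117, -1)), Mul(-4, 117)), Mul(Add(-1, Mul(-1, -2)), 6422)), 15303) = Add(Add(Add(Mul(-300, Rational(1, 117)), -468), Mul(Add(-1, 2), 6422)), 15303) = Add(Add(Add(Rational(-100, 39), -468), Mul(1, 6422)), 15303) = Add(Add(Rational(-18352, 39), 6422), 15303) = Add(Rational(232106, 39), 15303) = Rational(828923, 39)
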